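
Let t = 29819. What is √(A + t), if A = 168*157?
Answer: √56195 ≈ 237.05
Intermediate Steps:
A = 26376
√(A + t) = √(26376 + 29819) = √56195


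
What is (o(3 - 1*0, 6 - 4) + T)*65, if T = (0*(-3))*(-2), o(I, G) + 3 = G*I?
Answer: 195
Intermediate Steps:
o(I, G) = -3 + G*I
T = 0 (T = 0*(-2) = 0)
(o(3 - 1*0, 6 - 4) + T)*65 = ((-3 + (6 - 4)*(3 - 1*0)) + 0)*65 = ((-3 + 2*(3 + 0)) + 0)*65 = ((-3 + 2*3) + 0)*65 = ((-3 + 6) + 0)*65 = (3 + 0)*65 = 3*65 = 195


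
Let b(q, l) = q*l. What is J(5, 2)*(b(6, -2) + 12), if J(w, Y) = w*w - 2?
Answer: 0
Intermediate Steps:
b(q, l) = l*q
J(w, Y) = -2 + w² (J(w, Y) = w² - 2 = -2 + w²)
J(5, 2)*(b(6, -2) + 12) = (-2 + 5²)*(-2*6 + 12) = (-2 + 25)*(-12 + 12) = 23*0 = 0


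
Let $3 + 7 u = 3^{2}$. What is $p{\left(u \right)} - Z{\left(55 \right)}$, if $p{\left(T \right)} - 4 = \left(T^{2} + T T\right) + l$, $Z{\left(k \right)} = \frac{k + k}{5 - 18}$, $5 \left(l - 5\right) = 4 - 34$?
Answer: $\frac{8237}{637} \approx 12.931$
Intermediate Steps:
$l = -1$ ($l = 5 + \frac{4 - 34}{5} = 5 + \frac{1}{5} \left(-30\right) = 5 - 6 = -1$)
$u = \frac{6}{7}$ ($u = - \frac{3}{7} + \frac{3^{2}}{7} = - \frac{3}{7} + \frac{1}{7} \cdot 9 = - \frac{3}{7} + \frac{9}{7} = \frac{6}{7} \approx 0.85714$)
$Z{\left(k \right)} = - \frac{2 k}{13}$ ($Z{\left(k \right)} = \frac{2 k}{-13} = 2 k \left(- \frac{1}{13}\right) = - \frac{2 k}{13}$)
$p{\left(T \right)} = 3 + 2 T^{2}$ ($p{\left(T \right)} = 4 - \left(1 - T^{2} - T T\right) = 4 + \left(\left(T^{2} + T^{2}\right) - 1\right) = 4 + \left(2 T^{2} - 1\right) = 4 + \left(-1 + 2 T^{2}\right) = 3 + 2 T^{2}$)
$p{\left(u \right)} - Z{\left(55 \right)} = \left(3 + 2 \left(\frac{6}{7}\right)^{2}\right) - \left(- \frac{2}{13}\right) 55 = \left(3 + 2 \cdot \frac{36}{49}\right) - - \frac{110}{13} = \left(3 + \frac{72}{49}\right) + \frac{110}{13} = \frac{219}{49} + \frac{110}{13} = \frac{8237}{637}$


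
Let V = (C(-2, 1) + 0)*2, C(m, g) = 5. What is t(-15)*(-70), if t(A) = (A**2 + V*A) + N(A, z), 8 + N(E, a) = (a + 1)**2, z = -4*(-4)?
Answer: -24920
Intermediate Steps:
z = 16
V = 10 (V = (5 + 0)*2 = 5*2 = 10)
N(E, a) = -8 + (1 + a)**2 (N(E, a) = -8 + (a + 1)**2 = -8 + (1 + a)**2)
t(A) = 281 + A**2 + 10*A (t(A) = (A**2 + 10*A) + (-8 + (1 + 16)**2) = (A**2 + 10*A) + (-8 + 17**2) = (A**2 + 10*A) + (-8 + 289) = (A**2 + 10*A) + 281 = 281 + A**2 + 10*A)
t(-15)*(-70) = (281 + (-15)**2 + 10*(-15))*(-70) = (281 + 225 - 150)*(-70) = 356*(-70) = -24920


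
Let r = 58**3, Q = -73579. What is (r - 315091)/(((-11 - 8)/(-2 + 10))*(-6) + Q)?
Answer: 479916/294259 ≈ 1.6309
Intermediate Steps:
r = 195112
(r - 315091)/(((-11 - 8)/(-2 + 10))*(-6) + Q) = (195112 - 315091)/(((-11 - 8)/(-2 + 10))*(-6) - 73579) = -119979/(-19/8*(-6) - 73579) = -119979/(57/4 - 73579) = -119979/(-294259/4) = -119979*(-4/294259) = 479916/294259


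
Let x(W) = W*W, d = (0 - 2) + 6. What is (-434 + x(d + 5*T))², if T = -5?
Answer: 49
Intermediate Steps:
d = 4 (d = -2 + 6 = 4)
x(W) = W²
(-434 + x(d + 5*T))² = (-434 + (4 + 5*(-5))²)² = (-434 + (4 - 25)²)² = (-434 + (-21)²)² = (-434 + 441)² = 7² = 49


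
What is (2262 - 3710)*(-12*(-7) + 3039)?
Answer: -4522104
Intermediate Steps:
(2262 - 3710)*(-12*(-7) + 3039) = -1448*(84 + 3039) = -1448*3123 = -4522104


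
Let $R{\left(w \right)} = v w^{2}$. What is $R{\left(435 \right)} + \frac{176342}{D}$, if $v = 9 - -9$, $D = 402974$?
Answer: $\frac{686274884521}{201487} \approx 3.4061 \cdot 10^{6}$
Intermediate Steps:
$v = 18$ ($v = 9 + 9 = 18$)
$R{\left(w \right)} = 18 w^{2}$
$R{\left(435 \right)} + \frac{176342}{D} = 18 \cdot 435^{2} + \frac{176342}{402974} = 18 \cdot 189225 + 176342 \cdot \frac{1}{402974} = 3406050 + \frac{88171}{201487} = \frac{686274884521}{201487}$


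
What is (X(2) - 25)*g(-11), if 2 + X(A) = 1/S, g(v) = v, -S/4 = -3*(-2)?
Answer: 7139/24 ≈ 297.46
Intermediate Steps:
S = -24 (S = -(-12)*(-2) = -4*6 = -24)
X(A) = -49/24 (X(A) = -2 + 1/(-24) = -2 - 1/24 = -49/24)
(X(2) - 25)*g(-11) = (-49/24 - 25)*(-11) = -649/24*(-11) = 7139/24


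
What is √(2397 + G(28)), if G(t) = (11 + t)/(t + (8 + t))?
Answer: √153447/8 ≈ 48.965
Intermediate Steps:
G(t) = (11 + t)/(8 + 2*t)
√(2397 + G(28)) = √(2397 + (11 + 28)/(2*(4 + 28))) = √(2397 + (½)*39/32) = √(2397 + (½)*(1/32)*39) = √(2397 + 39/64) = √(153447/64) = √153447/8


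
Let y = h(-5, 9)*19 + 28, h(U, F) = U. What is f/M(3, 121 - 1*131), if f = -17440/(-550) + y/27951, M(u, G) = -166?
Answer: -4431169/23199330 ≈ -0.19100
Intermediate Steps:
y = -67 (y = -5*19 + 28 = -95 + 28 = -67)
f = 4431169/139755 (f = -17440/(-550) - 67/27951 = -17440*(-1/550) - 67*1/27951 = 1744/55 - 67/27951 = 4431169/139755 ≈ 31.707)
f/M(3, 121 - 1*131) = (4431169/139755)/(-166) = (4431169/139755)*(-1/166) = -4431169/23199330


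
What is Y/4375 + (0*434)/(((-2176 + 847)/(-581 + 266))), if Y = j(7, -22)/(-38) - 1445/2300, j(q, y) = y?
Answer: -431/38237500 ≈ -1.1272e-5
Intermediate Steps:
Y = -431/8740 (Y = -22/(-38) - 1445/2300 = -22*(-1/38) - 1445*1/2300 = 11/19 - 289/460 = -431/8740 ≈ -0.049313)
Y/4375 + (0*434)/(((-2176 + 847)/(-581 + 266))) = -431/8740/4375 + (0*434)/(((-2176 + 847)/(-581 + 266))) = -431/8740*1/4375 + 0/((-1329/(-315))) = -431/38237500 + 0/((-1329*(-1/315))) = -431/38237500 + 0/(443/105) = -431/38237500 + 0*(105/443) = -431/38237500 + 0 = -431/38237500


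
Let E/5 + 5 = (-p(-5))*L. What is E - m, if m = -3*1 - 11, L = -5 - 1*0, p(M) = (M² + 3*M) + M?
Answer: 114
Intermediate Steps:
p(M) = M² + 4*M
L = -5 (L = -5 + 0 = -5)
m = -14 (m = -3 - 11 = -14)
E = 100 (E = -25 + 5*(-(-5)*(4 - 5)*(-5)) = -25 + 5*(-(-5)*(-1)*(-5)) = -25 + 5*(-1*5*(-5)) = -25 + 5*(-5*(-5)) = -25 + 5*25 = -25 + 125 = 100)
E - m = 100 - 1*(-14) = 100 + 14 = 114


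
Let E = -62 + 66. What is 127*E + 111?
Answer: 619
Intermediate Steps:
E = 4
127*E + 111 = 127*4 + 111 = 508 + 111 = 619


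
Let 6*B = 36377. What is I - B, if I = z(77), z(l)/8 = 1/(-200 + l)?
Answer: -1491473/246 ≈ -6062.9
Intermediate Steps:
B = 36377/6 (B = (⅙)*36377 = 36377/6 ≈ 6062.8)
z(l) = 8/(-200 + l)
I = -8/123 (I = 8/(-200 + 77) = 8/(-123) = 8*(-1/123) = -8/123 ≈ -0.065041)
I - B = -8/123 - 1*36377/6 = -8/123 - 36377/6 = -1491473/246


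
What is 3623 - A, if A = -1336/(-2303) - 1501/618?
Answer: 5159080397/1423254 ≈ 3624.8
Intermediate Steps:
A = -2631155/1423254 (A = -1336*(-1/2303) - 1501*1/618 = 1336/2303 - 1501/618 = -2631155/1423254 ≈ -1.8487)
3623 - A = 3623 - 1*(-2631155/1423254) = 3623 + 2631155/1423254 = 5159080397/1423254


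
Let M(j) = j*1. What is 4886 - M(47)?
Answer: 4839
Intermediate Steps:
M(j) = j
4886 - M(47) = 4886 - 1*47 = 4886 - 47 = 4839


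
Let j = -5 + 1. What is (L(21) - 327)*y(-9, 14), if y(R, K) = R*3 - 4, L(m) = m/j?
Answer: 41199/4 ≈ 10300.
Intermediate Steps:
j = -4
L(m) = -m/4 (L(m) = m/(-4) = m*(-1/4) = -m/4)
y(R, K) = -4 + 3*R (y(R, K) = 3*R - 4 = -4 + 3*R)
(L(21) - 327)*y(-9, 14) = (-1/4*21 - 327)*(-4 + 3*(-9)) = (-21/4 - 327)*(-4 - 27) = -1329/4*(-31) = 41199/4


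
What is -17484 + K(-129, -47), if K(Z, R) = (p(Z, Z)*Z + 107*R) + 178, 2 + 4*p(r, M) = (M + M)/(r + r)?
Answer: -89211/4 ≈ -22303.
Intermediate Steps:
p(r, M) = -1/2 + M/(4*r) (p(r, M) = -1/2 + ((M + M)/(r + r))/4 = -1/2 + ((2*M)/((2*r)))/4 = -1/2 + ((2*M)*(1/(2*r)))/4 = -1/2 + (M/r)/4 = -1/2 + M/(4*r))
K(Z, R) = 178 + 107*R - Z/4 (K(Z, R) = (((Z - 2*Z)/(4*Z))*Z + 107*R) + 178 = (((-Z)/(4*Z))*Z + 107*R) + 178 = (-Z/4 + 107*R) + 178 = (107*R - Z/4) + 178 = 178 + 107*R - Z/4)
-17484 + K(-129, -47) = -17484 + (178 + 107*(-47) - 1/4*(-129)) = -17484 + (178 - 5029 + 129/4) = -17484 - 19275/4 = -89211/4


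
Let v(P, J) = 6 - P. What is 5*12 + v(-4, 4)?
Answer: 70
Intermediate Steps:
5*12 + v(-4, 4) = 5*12 + (6 - 1*(-4)) = 60 + (6 + 4) = 60 + 10 = 70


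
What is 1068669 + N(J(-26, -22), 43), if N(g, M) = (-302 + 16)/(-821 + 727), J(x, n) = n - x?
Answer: 50227586/47 ≈ 1.0687e+6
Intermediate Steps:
N(g, M) = 143/47 (N(g, M) = -286/(-94) = -286*(-1/94) = 143/47)
1068669 + N(J(-26, -22), 43) = 1068669 + 143/47 = 50227586/47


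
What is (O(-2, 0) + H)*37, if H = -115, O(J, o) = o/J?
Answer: -4255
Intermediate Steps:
(O(-2, 0) + H)*37 = (0/(-2) - 115)*37 = (0*(-1/2) - 115)*37 = (0 - 115)*37 = -115*37 = -4255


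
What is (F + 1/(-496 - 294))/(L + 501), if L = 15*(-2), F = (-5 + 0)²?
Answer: 6583/124030 ≈ 0.053076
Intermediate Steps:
F = 25 (F = (-5)² = 25)
L = -30
(F + 1/(-496 - 294))/(L + 501) = (25 + 1/(-496 - 294))/(-30 + 501) = (25 + 1/(-790))/471 = (25 - 1/790)*(1/471) = (19749/790)*(1/471) = 6583/124030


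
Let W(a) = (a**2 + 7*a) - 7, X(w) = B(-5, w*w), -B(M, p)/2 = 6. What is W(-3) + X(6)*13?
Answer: -175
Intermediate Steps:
B(M, p) = -12 (B(M, p) = -2*6 = -12)
X(w) = -12
W(a) = -7 + a**2 + 7*a
W(-3) + X(6)*13 = (-7 + (-3)**2 + 7*(-3)) - 12*13 = (-7 + 9 - 21) - 156 = -19 - 156 = -175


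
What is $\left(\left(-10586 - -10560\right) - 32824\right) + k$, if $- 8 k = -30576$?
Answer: $-29028$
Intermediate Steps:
$k = 3822$ ($k = \left(- \frac{1}{8}\right) \left(-30576\right) = 3822$)
$\left(\left(-10586 - -10560\right) - 32824\right) + k = \left(\left(-10586 - -10560\right) - 32824\right) + 3822 = \left(\left(-10586 + 10560\right) - 32824\right) + 3822 = \left(-26 - 32824\right) + 3822 = -32850 + 3822 = -29028$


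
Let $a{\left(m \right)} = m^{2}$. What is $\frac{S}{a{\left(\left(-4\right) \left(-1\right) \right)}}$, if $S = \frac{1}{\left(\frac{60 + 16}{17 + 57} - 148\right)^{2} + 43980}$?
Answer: $\frac{1369}{1436487424} \approx 9.5302 \cdot 10^{-7}$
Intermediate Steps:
$S = \frac{1369}{89780464}$ ($S = \frac{1}{\left(\frac{76}{74} - 148\right)^{2} + 43980} = \frac{1}{\left(76 \cdot \frac{1}{74} - 148\right)^{2} + 43980} = \frac{1}{\left(\frac{38}{37} - 148\right)^{2} + 43980} = \frac{1}{\left(- \frac{5438}{37}\right)^{2} + 43980} = \frac{1}{\frac{29571844}{1369} + 43980} = \frac{1}{\frac{89780464}{1369}} = \frac{1369}{89780464} \approx 1.5248 \cdot 10^{-5}$)
$\frac{S}{a{\left(\left(-4\right) \left(-1\right) \right)}} = \frac{1369}{89780464 \left(\left(-4\right) \left(-1\right)\right)^{2}} = \frac{1369}{89780464 \cdot 4^{2}} = \frac{1369}{89780464 \cdot 16} = \frac{1369}{89780464} \cdot \frac{1}{16} = \frac{1369}{1436487424}$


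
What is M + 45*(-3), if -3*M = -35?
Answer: -370/3 ≈ -123.33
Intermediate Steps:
M = 35/3 (M = -⅓*(-35) = 35/3 ≈ 11.667)
M + 45*(-3) = 35/3 + 45*(-3) = 35/3 - 135 = -370/3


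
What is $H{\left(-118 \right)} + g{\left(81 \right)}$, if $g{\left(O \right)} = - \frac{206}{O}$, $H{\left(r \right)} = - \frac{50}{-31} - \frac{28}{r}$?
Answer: $- \frac{102670}{148149} \approx -0.69302$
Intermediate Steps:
$H{\left(r \right)} = \frac{50}{31} - \frac{28}{r}$ ($H{\left(r \right)} = \left(-50\right) \left(- \frac{1}{31}\right) - \frac{28}{r} = \frac{50}{31} - \frac{28}{r}$)
$H{\left(-118 \right)} + g{\left(81 \right)} = \left(\frac{50}{31} - \frac{28}{-118}\right) - \frac{206}{81} = \left(\frac{50}{31} - - \frac{14}{59}\right) - \frac{206}{81} = \left(\frac{50}{31} + \frac{14}{59}\right) - \frac{206}{81} = \frac{3384}{1829} - \frac{206}{81} = - \frac{102670}{148149}$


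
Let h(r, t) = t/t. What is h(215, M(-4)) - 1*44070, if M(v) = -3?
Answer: -44069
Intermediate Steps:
h(r, t) = 1
h(215, M(-4)) - 1*44070 = 1 - 1*44070 = 1 - 44070 = -44069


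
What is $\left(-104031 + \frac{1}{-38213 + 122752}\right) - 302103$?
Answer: $- \frac{34334162225}{84539} \approx -4.0613 \cdot 10^{5}$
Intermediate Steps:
$\left(-104031 + \frac{1}{-38213 + 122752}\right) - 302103 = \left(-104031 + \frac{1}{84539}\right) - 302103 = - \frac{8794676708}{84539} - 302103 = - \frac{34334162225}{84539}$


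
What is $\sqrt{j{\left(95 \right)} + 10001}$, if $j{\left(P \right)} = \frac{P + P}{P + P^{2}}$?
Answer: $\frac{\sqrt{1440147}}{12} \approx 100.01$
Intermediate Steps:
$j{\left(P \right)} = \frac{2 P}{P + P^{2}}$
$\sqrt{j{\left(95 \right)} + 10001} = \sqrt{\frac{2}{1 + 95} + 10001} = \sqrt{\frac{2}{96} + 10001} = \sqrt{2 \cdot \frac{1}{96} + 10001} = \sqrt{\frac{1}{48} + 10001} = \sqrt{\frac{480049}{48}} = \frac{\sqrt{1440147}}{12}$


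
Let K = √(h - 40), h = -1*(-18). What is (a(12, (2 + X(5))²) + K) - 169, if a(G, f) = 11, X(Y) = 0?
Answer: -158 + I*√22 ≈ -158.0 + 4.6904*I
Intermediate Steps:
h = 18
K = I*√22 (K = √(18 - 40) = √(-22) = I*√22 ≈ 4.6904*I)
(a(12, (2 + X(5))²) + K) - 169 = (11 + I*√22) - 169 = -158 + I*√22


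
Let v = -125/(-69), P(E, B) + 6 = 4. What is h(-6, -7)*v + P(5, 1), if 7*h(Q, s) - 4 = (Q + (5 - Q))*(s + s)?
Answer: -3072/161 ≈ -19.081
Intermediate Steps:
h(Q, s) = 4/7 + 10*s/7 (h(Q, s) = 4/7 + ((Q + (5 - Q))*(s + s))/7 = 4/7 + (5*(2*s))/7 = 4/7 + (10*s)/7 = 4/7 + 10*s/7)
P(E, B) = -2 (P(E, B) = -6 + 4 = -2)
v = 125/69 (v = -125*(-1/69) = 125/69 ≈ 1.8116)
h(-6, -7)*v + P(5, 1) = (4/7 + (10/7)*(-7))*(125/69) - 2 = (4/7 - 10)*(125/69) - 2 = -66/7*125/69 - 2 = -2750/161 - 2 = -3072/161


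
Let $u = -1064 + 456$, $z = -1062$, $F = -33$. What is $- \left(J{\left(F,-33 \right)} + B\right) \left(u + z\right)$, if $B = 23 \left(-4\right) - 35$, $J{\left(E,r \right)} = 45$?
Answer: $-136940$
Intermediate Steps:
$B = -127$ ($B = -92 - 35 = -127$)
$u = -608$
$- \left(J{\left(F,-33 \right)} + B\right) \left(u + z\right) = - \left(45 - 127\right) \left(-608 - 1062\right) = - \left(-82\right) \left(-1670\right) = \left(-1\right) 136940 = -136940$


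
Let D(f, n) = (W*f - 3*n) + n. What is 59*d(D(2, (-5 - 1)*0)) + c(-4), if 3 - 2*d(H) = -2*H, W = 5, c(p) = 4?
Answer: 1365/2 ≈ 682.50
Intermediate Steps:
D(f, n) = -2*n + 5*f (D(f, n) = (5*f - 3*n) + n = (-3*n + 5*f) + n = -2*n + 5*f)
d(H) = 3/2 + H (d(H) = 3/2 - (-1)*H = 3/2 + H)
59*d(D(2, (-5 - 1)*0)) + c(-4) = 59*(3/2 + (-2*(-5 - 1)*0 + 5*2)) + 4 = 59*(3/2 + (-(-12)*0 + 10)) + 4 = 59*(3/2 + (-2*0 + 10)) + 4 = 59*(3/2 + (0 + 10)) + 4 = 59*(3/2 + 10) + 4 = 59*(23/2) + 4 = 1357/2 + 4 = 1365/2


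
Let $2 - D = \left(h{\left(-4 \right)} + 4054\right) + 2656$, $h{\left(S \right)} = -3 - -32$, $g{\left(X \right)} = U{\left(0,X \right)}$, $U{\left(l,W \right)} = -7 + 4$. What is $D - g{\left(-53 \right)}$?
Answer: $-6734$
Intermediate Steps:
$U{\left(l,W \right)} = -3$
$g{\left(X \right)} = -3$
$h{\left(S \right)} = 29$ ($h{\left(S \right)} = -3 + 32 = 29$)
$D = -6737$ ($D = 2 - \left(\left(29 + 4054\right) + 2656\right) = 2 - \left(4083 + 2656\right) = 2 - 6739 = -6737$)
$D - g{\left(-53 \right)} = -6737 - -3 = -6737 + 3 = -6734$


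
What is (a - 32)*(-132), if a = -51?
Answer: 10956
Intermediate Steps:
(a - 32)*(-132) = (-51 - 32)*(-132) = -83*(-132) = 10956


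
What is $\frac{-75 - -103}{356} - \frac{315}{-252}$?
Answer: $\frac{473}{356} \approx 1.3287$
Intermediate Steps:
$\frac{-75 - -103}{356} - \frac{315}{-252} = \left(-75 + 103\right) \frac{1}{356} - - \frac{5}{4} = 28 \cdot \frac{1}{356} + \frac{5}{4} = \frac{7}{89} + \frac{5}{4} = \frac{473}{356}$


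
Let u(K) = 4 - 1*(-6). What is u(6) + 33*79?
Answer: 2617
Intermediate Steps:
u(K) = 10 (u(K) = 4 + 6 = 10)
u(6) + 33*79 = 10 + 33*79 = 10 + 2607 = 2617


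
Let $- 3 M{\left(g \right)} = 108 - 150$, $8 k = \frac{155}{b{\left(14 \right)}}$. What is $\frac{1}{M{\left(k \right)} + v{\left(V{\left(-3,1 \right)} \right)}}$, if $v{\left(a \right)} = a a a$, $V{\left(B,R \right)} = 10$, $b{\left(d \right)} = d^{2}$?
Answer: $\frac{1}{1014} \approx 0.00098619$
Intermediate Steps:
$k = \frac{155}{1568}$ ($k = \frac{155 \frac{1}{14^{2}}}{8} = \frac{155 \cdot \frac{1}{196}}{8} = \frac{1}{8} \cdot \frac{155}{196} = \frac{155}{1568} \approx 0.098852$)
$v{\left(a \right)} = a^{3}$ ($v{\left(a \right)} = a^{2} a = a^{3}$)
$M{\left(g \right)} = 14$ ($M{\left(g \right)} = - \frac{108 - 150}{3} = \left(- \frac{1}{3}\right) \left(-42\right) = 14$)
$\frac{1}{M{\left(k \right)} + v{\left(V{\left(-3,1 \right)} \right)}} = \frac{1}{14 + 10^{3}} = \frac{1}{14 + 1000} = \frac{1}{1014}$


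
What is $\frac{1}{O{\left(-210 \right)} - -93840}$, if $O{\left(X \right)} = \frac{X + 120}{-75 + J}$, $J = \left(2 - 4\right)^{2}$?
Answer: $\frac{71}{6662730} \approx 1.0656 \cdot 10^{-5}$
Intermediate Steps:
$J = 4$ ($J = \left(-2\right)^{2} = 4$)
$O{\left(X \right)} = - \frac{120}{71} - \frac{X}{71}$ ($O{\left(X \right)} = \frac{X + 120}{-75 + 4} = \frac{120 + X}{-71} = \left(120 + X\right) \left(- \frac{1}{71}\right) = - \frac{120}{71} - \frac{X}{71}$)
$\frac{1}{O{\left(-210 \right)} - -93840} = \frac{1}{\left(- \frac{120}{71} - - \frac{210}{71}\right) - -93840} = \frac{1}{\left(- \frac{120}{71} + \frac{210}{71}\right) + 93840} = \frac{1}{\frac{90}{71} + 93840} = \frac{1}{\frac{6662730}{71}} = \frac{71}{6662730}$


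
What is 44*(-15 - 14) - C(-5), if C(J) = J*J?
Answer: -1301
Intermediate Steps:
C(J) = J**2
44*(-15 - 14) - C(-5) = 44*(-15 - 14) - 1*(-5)**2 = 44*(-29) - 1*25 = -1276 - 25 = -1301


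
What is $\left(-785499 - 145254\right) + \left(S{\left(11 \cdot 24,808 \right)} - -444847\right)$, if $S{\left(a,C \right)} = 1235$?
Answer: $-484671$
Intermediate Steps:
$\left(-785499 - 145254\right) + \left(S{\left(11 \cdot 24,808 \right)} - -444847\right) = \left(-785499 - 145254\right) + \left(1235 - -444847\right) = -930753 + \left(1235 + 444847\right) = -930753 + 446082 = -484671$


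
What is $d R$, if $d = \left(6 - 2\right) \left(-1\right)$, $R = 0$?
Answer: $0$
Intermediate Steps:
$d = -4$ ($d = 4 \left(-1\right) = -4$)
$d R = \left(-4\right) 0 = 0$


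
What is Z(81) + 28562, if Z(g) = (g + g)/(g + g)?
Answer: 28563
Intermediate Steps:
Z(g) = 1 (Z(g) = (2*g)/((2*g)) = (2*g)*(1/(2*g)) = 1)
Z(81) + 28562 = 1 + 28562 = 28563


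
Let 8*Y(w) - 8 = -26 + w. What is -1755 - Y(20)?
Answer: -7021/4 ≈ -1755.3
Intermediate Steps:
Y(w) = -9/4 + w/8 (Y(w) = 1 + (-26 + w)/8 = 1 + (-13/4 + w/8) = -9/4 + w/8)
-1755 - Y(20) = -1755 - (-9/4 + (1/8)*20) = -1755 - (-9/4 + 5/2) = -1755 - 1*1/4 = -1755 - 1/4 = -7021/4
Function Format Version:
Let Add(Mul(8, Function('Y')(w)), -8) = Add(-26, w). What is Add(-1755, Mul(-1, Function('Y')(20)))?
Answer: Rational(-7021, 4) ≈ -1755.3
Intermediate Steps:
Function('Y')(w) = Add(Rational(-9, 4), Mul(Rational(1, 8), w)) (Function('Y')(w) = Add(1, Mul(Rational(1, 8), Add(-26, w))) = Add(1, Add(Rational(-13, 4), Mul(Rational(1, 8), w))) = Add(Rational(-9, 4), Mul(Rational(1, 8), w)))
Add(-1755, Mul(-1, Function('Y')(20))) = Add(-1755, Mul(-1, Add(Rational(-9, 4), Mul(Rational(1, 8), 20)))) = Add(-1755, Mul(-1, Add(Rational(-9, 4), Rational(5, 2)))) = Add(-1755, Mul(-1, Rational(1, 4))) = Add(-1755, Rational(-1, 4)) = Rational(-7021, 4)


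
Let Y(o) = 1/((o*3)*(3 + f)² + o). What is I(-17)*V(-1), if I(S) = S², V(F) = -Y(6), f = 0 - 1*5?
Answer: -289/78 ≈ -3.7051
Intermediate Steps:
f = -5 (f = 0 - 5 = -5)
Y(o) = 1/(13*o) (Y(o) = 1/((o*3)*(3 - 5)² + o) = 1/((3*o)*(-2)² + o) = 1/((3*o)*4 + o) = 1/(12*o + o) = 1/(13*o))
V(F) = -1/78 (V(F) = -1/(13*6) = -1*1/78 = -1/78)
I(-17)*V(-1) = (-17)²*(-1/78) = 289*(-1/78) = -289/78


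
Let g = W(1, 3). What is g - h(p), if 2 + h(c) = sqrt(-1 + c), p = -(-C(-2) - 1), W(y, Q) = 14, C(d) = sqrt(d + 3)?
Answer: 15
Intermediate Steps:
C(d) = sqrt(3 + d)
g = 14
p = 2 (p = -(-sqrt(3 - 2) - 1) = -(-sqrt(1) - 1) = -(-1*1 - 1) = -(-1 - 1) = -1*(-2) = 2)
h(c) = -2 + sqrt(-1 + c)
g - h(p) = 14 - (-2 + sqrt(-1 + 2)) = 14 - (-2 + sqrt(1)) = 14 - (-2 + 1) = 14 - 1*(-1) = 14 + 1 = 15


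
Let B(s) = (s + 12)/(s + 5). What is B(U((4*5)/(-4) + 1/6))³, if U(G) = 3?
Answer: 3375/512 ≈ 6.5918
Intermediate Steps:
B(s) = (12 + s)/(5 + s)
B(U((4*5)/(-4) + 1/6))³ = ((12 + 3)/(5 + 3))³ = (15/8)³ = 3375/512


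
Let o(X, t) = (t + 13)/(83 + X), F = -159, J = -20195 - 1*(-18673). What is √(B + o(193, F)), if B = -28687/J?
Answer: 5*√2020388793/52509 ≈ 4.2801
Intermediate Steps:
J = -1522 (J = -20195 + 18673 = -1522)
B = 28687/1522 (B = -28687/(-1522) = -28687*(-1/1522) = 28687/1522 ≈ 18.848)
o(X, t) = (13 + t)/(83 + X)
√(B + o(193, F)) = √(28687/1522 + (13 - 159)/(83 + 193)) = √(28687/1522 - 146/276) = √(28687/1522 + (1/276)*(-146)) = √(28687/1522 - 73/138) = √(961925/52509) = 5*√2020388793/52509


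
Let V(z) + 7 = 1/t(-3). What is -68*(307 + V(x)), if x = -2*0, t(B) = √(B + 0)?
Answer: -20400 + 68*I*√3/3 ≈ -20400.0 + 39.26*I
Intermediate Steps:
t(B) = √B
x = 0
V(z) = -7 - I*√3/3 (V(z) = -7 + 1/(√(-3)) = -7 + 1/(I*√3) = -7 - I*√3/3)
-68*(307 + V(x)) = -68*(307 + (-7 - I*√3/3)) = -68*(300 - I*√3/3) = -20400 + 68*I*√3/3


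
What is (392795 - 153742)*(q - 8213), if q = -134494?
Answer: -34114536471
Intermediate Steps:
(392795 - 153742)*(q - 8213) = (392795 - 153742)*(-134494 - 8213) = 239053*(-142707) = -34114536471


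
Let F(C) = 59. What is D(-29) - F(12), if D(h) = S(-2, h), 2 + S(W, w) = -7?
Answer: -68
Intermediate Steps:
S(W, w) = -9 (S(W, w) = -2 - 7 = -9)
D(h) = -9
D(-29) - F(12) = -9 - 1*59 = -9 - 59 = -68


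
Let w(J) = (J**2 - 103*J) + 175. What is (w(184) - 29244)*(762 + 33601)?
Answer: -486751895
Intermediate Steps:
w(J) = 175 + J**2 - 103*J
(w(184) - 29244)*(762 + 33601) = ((175 + 184**2 - 103*184) - 29244)*(762 + 33601) = ((175 + 33856 - 18952) - 29244)*34363 = (15079 - 29244)*34363 = -14165*34363 = -486751895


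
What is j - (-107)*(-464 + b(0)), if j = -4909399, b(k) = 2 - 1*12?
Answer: -4960117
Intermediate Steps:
b(k) = -10 (b(k) = 2 - 12 = -10)
j - (-107)*(-464 + b(0)) = -4909399 - (-107)*(-464 - 10) = -4909399 - (-107)*(-474) = -4909399 - 1*50718 = -4909399 - 50718 = -4960117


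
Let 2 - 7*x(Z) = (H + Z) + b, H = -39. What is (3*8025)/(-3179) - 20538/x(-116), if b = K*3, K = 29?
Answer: -32765526/15895 ≈ -2061.4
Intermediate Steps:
b = 87 (b = 29*3 = 87)
x(Z) = -46/7 - Z/7 (x(Z) = 2/7 - ((-39 + Z) + 87)/7 = 2/7 - (48 + Z)/7 = 2/7 + (-48/7 - Z/7) = -46/7 - Z/7)
(3*8025)/(-3179) - 20538/x(-116) = (3*8025)/(-3179) - 20538/(-46/7 - ⅐*(-116)) = 24075*(-1/3179) - 20538/(-46/7 + 116/7) = -24075/3179 - 20538/10 = -24075/3179 - 20538*⅒ = -24075/3179 - 10269/5 = -32765526/15895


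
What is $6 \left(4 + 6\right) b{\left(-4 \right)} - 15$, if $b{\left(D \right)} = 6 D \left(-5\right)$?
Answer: $7185$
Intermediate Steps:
$b{\left(D \right)} = - 30 D$
$6 \left(4 + 6\right) b{\left(-4 \right)} - 15 = 6 \left(4 + 6\right) \left(\left(-30\right) \left(-4\right)\right) - 15 = 6 \cdot 10 \cdot 120 - 15 = 60 \cdot 120 - 15 = 7200 - 15 = 7185$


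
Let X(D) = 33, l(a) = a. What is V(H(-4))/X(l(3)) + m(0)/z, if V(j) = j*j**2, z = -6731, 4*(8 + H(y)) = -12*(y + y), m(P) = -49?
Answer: 27571793/222123 ≈ 124.13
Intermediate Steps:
H(y) = -8 - 6*y (H(y) = -8 + (-12*(y + y))/4 = -8 + (-24*y)/4 = -8 - 6*y)
V(j) = j**3
V(H(-4))/X(l(3)) + m(0)/z = (-8 - 6*(-4))**3/33 - 49/(-6731) = (-8 + 24)**3*(1/33) - 49*(-1/6731) = 16**3*(1/33) + 49/6731 = 4096*(1/33) + 49/6731 = 4096/33 + 49/6731 = 27571793/222123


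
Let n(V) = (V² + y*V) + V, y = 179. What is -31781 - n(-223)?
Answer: -41370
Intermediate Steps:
n(V) = V² + 180*V (n(V) = (V² + 179*V) + V = V² + 180*V)
-31781 - n(-223) = -31781 - (-223)*(180 - 223) = -31781 - (-223)*(-43) = -31781 - 1*9589 = -31781 - 9589 = -41370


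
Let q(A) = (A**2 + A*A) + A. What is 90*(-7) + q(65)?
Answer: 7885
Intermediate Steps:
q(A) = A + 2*A**2 (q(A) = (A**2 + A**2) + A = 2*A**2 + A = A + 2*A**2)
90*(-7) + q(65) = 90*(-7) + 65*(1 + 2*65) = -630 + 65*(1 + 130) = -630 + 65*131 = -630 + 8515 = 7885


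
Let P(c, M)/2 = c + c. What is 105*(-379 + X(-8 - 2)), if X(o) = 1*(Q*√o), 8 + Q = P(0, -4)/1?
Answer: -39795 - 840*I*√10 ≈ -39795.0 - 2656.3*I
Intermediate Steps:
P(c, M) = 4*c (P(c, M) = 2*(c + c) = 2*(2*c) = 4*c)
Q = -8 (Q = -8 + (4*0)/1 = -8 + 0*1 = -8 + 0 = -8)
X(o) = -8*√o (X(o) = 1*(-8*√o) = -8*√o)
105*(-379 + X(-8 - 2)) = 105*(-379 - 8*√(-8 - 2)) = 105*(-379 - 8*I*√10) = -39795 - 840*I*√10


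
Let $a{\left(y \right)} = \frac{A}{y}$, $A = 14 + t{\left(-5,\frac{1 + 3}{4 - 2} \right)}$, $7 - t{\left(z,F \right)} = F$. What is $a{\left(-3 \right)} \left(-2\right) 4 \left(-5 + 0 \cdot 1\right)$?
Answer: $- \frac{760}{3} \approx -253.33$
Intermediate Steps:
$t{\left(z,F \right)} = 7 - F$
$A = 19$ ($A = 14 + \left(7 - \frac{1 + 3}{4 - 2}\right) = 14 + \left(7 - \frac{4}{2}\right) = 14 + \left(7 - 4 \cdot \frac{1}{2}\right) = 14 + \left(7 - 2\right) = 14 + 5 = 19$)
$a{\left(y \right)} = \frac{19}{y}$
$a{\left(-3 \right)} \left(-2\right) 4 \left(-5 + 0 \cdot 1\right) = \frac{19}{-3} \left(-2\right) 4 \left(-5 + 0 \cdot 1\right) = 19 \left(- \frac{1}{3}\right) \left(- 8 \left(-5 + 0\right)\right) = - \frac{19 \left(\left(-8\right) \left(-5\right)\right)}{3} = \left(- \frac{19}{3}\right) 40 = - \frac{760}{3}$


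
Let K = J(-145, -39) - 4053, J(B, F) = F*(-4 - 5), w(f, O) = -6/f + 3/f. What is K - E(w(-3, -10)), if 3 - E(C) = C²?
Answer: -3704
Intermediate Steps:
w(f, O) = -3/f
J(B, F) = -9*F (J(B, F) = F*(-9) = -9*F)
K = -3702 (K = -9*(-39) - 4053 = 351 - 4053 = -3702)
E(C) = 3 - C²
K - E(w(-3, -10)) = -3702 - (3 - (-3/(-3))²) = -3702 - (3 - (-3*(-⅓))²) = -3702 - (3 - 1*1²) = -3702 - (3 - 1*1) = -3702 - (3 - 1) = -3702 - 1*2 = -3702 - 2 = -3704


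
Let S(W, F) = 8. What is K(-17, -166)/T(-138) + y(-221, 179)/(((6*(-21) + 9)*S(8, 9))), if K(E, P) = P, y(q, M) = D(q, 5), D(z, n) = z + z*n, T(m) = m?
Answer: 241/92 ≈ 2.6196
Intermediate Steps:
D(z, n) = z + n*z
y(q, M) = 6*q (y(q, M) = q*(1 + 5) = q*6 = 6*q)
K(-17, -166)/T(-138) + y(-221, 179)/(((6*(-21) + 9)*S(8, 9))) = -166/(-138) + (6*(-221))/(((6*(-21) + 9)*8)) = -166*(-1/138) - 1326*1/(8*(-126 + 9)) = 83/69 - 1326/((-117*8)) = 83/69 - 1326/(-936) = 83/69 - 1326*(-1/936) = 83/69 + 17/12 = 241/92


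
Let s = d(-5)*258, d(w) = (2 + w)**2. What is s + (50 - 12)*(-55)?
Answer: 232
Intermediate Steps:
s = 2322 (s = (2 - 5)**2*258 = (-3)**2*258 = 9*258 = 2322)
s + (50 - 12)*(-55) = 2322 + (50 - 12)*(-55) = 2322 + 38*(-55) = 2322 - 2090 = 232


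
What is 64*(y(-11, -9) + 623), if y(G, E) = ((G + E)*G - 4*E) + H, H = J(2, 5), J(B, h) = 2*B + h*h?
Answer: 58112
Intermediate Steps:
J(B, h) = h² + 2*B (J(B, h) = 2*B + h² = h² + 2*B)
H = 29 (H = 5² + 2*2 = 25 + 4 = 29)
y(G, E) = 29 - 4*E + G*(E + G) (y(G, E) = ((G + E)*G - 4*E) + 29 = ((E + G)*G - 4*E) + 29 = (G*(E + G) - 4*E) + 29 = (-4*E + G*(E + G)) + 29 = 29 - 4*E + G*(E + G))
64*(y(-11, -9) + 623) = 64*((29 + (-11)² - 4*(-9) - 9*(-11)) + 623) = 64*((29 + 121 + 36 + 99) + 623) = 64*(285 + 623) = 64*908 = 58112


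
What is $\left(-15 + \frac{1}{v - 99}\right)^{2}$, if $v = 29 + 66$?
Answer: $\frac{3721}{16} \approx 232.56$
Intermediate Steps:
$v = 95$
$\left(-15 + \frac{1}{v - 99}\right)^{2} = \left(-15 + \frac{1}{95 - 99}\right)^{2} = \left(-15 + \frac{1}{-4}\right)^{2} = \left(-15 - \frac{1}{4}\right)^{2} = \left(- \frac{61}{4}\right)^{2} = \frac{3721}{16}$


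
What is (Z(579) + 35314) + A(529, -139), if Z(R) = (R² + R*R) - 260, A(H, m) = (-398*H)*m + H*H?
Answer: 30250715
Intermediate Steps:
A(H, m) = H² - 398*H*m (A(H, m) = -398*H*m + H² = H² - 398*H*m)
Z(R) = -260 + 2*R² (Z(R) = (R² + R²) - 260 = 2*R² - 260 = -260 + 2*R²)
(Z(579) + 35314) + A(529, -139) = ((-260 + 2*579²) + 35314) + 529*(529 - 398*(-139)) = ((-260 + 2*335241) + 35314) + 529*(529 + 55322) = ((-260 + 670482) + 35314) + 529*55851 = (670222 + 35314) + 29545179 = 705536 + 29545179 = 30250715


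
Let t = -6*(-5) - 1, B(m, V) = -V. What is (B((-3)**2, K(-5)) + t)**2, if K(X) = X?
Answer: 1156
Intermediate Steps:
t = 29 (t = 30 - 1 = 29)
(B((-3)**2, K(-5)) + t)**2 = (-1*(-5) + 29)**2 = (5 + 29)**2 = 34**2 = 1156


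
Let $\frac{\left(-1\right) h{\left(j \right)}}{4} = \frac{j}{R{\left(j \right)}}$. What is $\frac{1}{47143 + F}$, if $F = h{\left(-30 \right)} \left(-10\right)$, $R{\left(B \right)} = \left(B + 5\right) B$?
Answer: $\frac{5}{235707} \approx 2.1213 \cdot 10^{-5}$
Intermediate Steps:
$R{\left(B \right)} = B \left(5 + B\right)$ ($R{\left(B \right)} = \left(5 + B\right) B = B \left(5 + B\right)$)
$h{\left(j \right)} = - \frac{4}{5 + j}$ ($h{\left(j \right)} = - 4 \frac{j}{j \left(5 + j\right)} = - 4 j \frac{1}{j \left(5 + j\right)} = - \frac{4}{5 + j}$)
$F = - \frac{8}{5}$ ($F = - \frac{4}{5 - 30} \left(-10\right) = - \frac{4}{-25} \left(-10\right) = \left(-4\right) \left(- \frac{1}{25}\right) \left(-10\right) = \frac{4}{25} \left(-10\right) = - \frac{8}{5} \approx -1.6$)
$\frac{1}{47143 + F} = \frac{1}{47143 - \frac{8}{5}} = \frac{1}{\frac{235707}{5}} = \frac{5}{235707}$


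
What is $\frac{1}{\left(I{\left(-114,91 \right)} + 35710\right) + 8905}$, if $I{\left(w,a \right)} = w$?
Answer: $\frac{1}{44501} \approx 2.2471 \cdot 10^{-5}$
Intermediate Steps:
$\frac{1}{\left(I{\left(-114,91 \right)} + 35710\right) + 8905} = \frac{1}{\left(-114 + 35710\right) + 8905} = \frac{1}{35596 + 8905} = \frac{1}{44501}$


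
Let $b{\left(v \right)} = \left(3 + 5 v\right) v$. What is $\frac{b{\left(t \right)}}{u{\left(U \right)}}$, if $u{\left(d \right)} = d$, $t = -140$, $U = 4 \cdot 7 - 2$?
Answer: $\frac{48790}{13} \approx 3753.1$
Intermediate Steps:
$U = 26$ ($U = 28 - 2 = 26$)
$b{\left(v \right)} = v \left(3 + 5 v\right)$
$\frac{b{\left(t \right)}}{u{\left(U \right)}} = \frac{\left(-140\right) \left(3 + 5 \left(-140\right)\right)}{26} = - 140 \left(3 - 700\right) \frac{1}{26} = \left(-140\right) \left(-697\right) \frac{1}{26} = 97580 \cdot \frac{1}{26} = \frac{48790}{13}$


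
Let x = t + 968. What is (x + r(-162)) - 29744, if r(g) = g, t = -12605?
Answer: -41543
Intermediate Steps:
x = -11637 (x = -12605 + 968 = -11637)
(x + r(-162)) - 29744 = (-11637 - 162) - 29744 = -11799 - 29744 = -41543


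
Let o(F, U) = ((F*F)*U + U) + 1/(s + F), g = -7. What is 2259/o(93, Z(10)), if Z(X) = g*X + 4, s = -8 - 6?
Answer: -178461/45101099 ≈ -0.0039569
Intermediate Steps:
s = -14
Z(X) = 4 - 7*X (Z(X) = -7*X + 4 = 4 - 7*X)
o(F, U) = U + 1/(-14 + F) + U*F² (o(F, U) = ((F*F)*U + U) + 1/(-14 + F) = (F²*U + U) + 1/(-14 + F) = (U*F² + U) + 1/(-14 + F) = (U + U*F²) + 1/(-14 + F) = U + 1/(-14 + F) + U*F²)
2259/o(93, Z(10)) = 2259/(((1 - 14*(4 - 7*10) + 93*(4 - 7*10) + (4 - 7*10)*93³ - 14*(4 - 7*10)*93²)/(-14 + 93))) = 2259/(((1 - 14*(4 - 70) + 93*(4 - 70) + (4 - 70)*804357 - 14*(4 - 70)*8649)/79)) = 2259/(((1 - 14*(-66) + 93*(-66) - 66*804357 - 14*(-66)*8649)/79)) = 2259/(((1 + 924 - 6138 - 53087562 + 7991676)/79)) = 2259/(((1/79)*(-45101099))) = 2259/(-45101099/79) = 2259*(-79/45101099) = -178461/45101099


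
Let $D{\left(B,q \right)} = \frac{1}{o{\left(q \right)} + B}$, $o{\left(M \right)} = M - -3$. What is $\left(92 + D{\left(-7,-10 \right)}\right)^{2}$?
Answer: $\frac{1656369}{196} \approx 8450.9$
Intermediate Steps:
$o{\left(M \right)} = 3 + M$ ($o{\left(M \right)} = M + 3 = 3 + M$)
$D{\left(B,q \right)} = \frac{1}{3 + B + q}$ ($D{\left(B,q \right)} = \frac{1}{\left(3 + q\right) + B} = \frac{1}{3 + B + q}$)
$\left(92 + D{\left(-7,-10 \right)}\right)^{2} = \left(92 + \frac{1}{3 - 7 - 10}\right)^{2} = \left(92 + \frac{1}{-14}\right)^{2} = \left(92 - \frac{1}{14}\right)^{2} = \left(\frac{1287}{14}\right)^{2} = \frac{1656369}{196}$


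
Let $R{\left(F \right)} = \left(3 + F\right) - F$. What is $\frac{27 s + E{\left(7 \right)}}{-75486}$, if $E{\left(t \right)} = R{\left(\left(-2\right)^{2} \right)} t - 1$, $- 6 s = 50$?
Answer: $\frac{205}{75486} \approx 0.0027157$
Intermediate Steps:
$s = - \frac{25}{3}$ ($s = \left(- \frac{1}{6}\right) 50 = - \frac{25}{3} \approx -8.3333$)
$R{\left(F \right)} = 3$
$E{\left(t \right)} = -1 + 3 t$ ($E{\left(t \right)} = 3 t - 1 = -1 + 3 t$)
$\frac{27 s + E{\left(7 \right)}}{-75486} = \frac{27 \left(- \frac{25}{3}\right) + \left(-1 + 3 \cdot 7\right)}{-75486} = \left(-225 + \left(-1 + 21\right)\right) \left(- \frac{1}{75486}\right) = \left(-225 + 20\right) \left(- \frac{1}{75486}\right) = \left(-205\right) \left(- \frac{1}{75486}\right) = \frac{205}{75486}$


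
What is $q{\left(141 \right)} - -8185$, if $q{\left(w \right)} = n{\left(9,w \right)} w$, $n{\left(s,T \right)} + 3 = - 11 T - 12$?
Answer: $-212621$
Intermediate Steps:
$n{\left(s,T \right)} = -15 - 11 T$ ($n{\left(s,T \right)} = -3 - \left(12 + 11 T\right) = -15 - 11 T$)
$q{\left(w \right)} = w \left(-15 - 11 w\right)$ ($q{\left(w \right)} = \left(-15 - 11 w\right) w = w \left(-15 - 11 w\right)$)
$q{\left(141 \right)} - -8185 = \left(-1\right) 141 \left(15 + 11 \cdot 141\right) - -8185 = \left(-1\right) 141 \left(15 + 1551\right) + 8185 = \left(-1\right) 141 \cdot 1566 + 8185 = -220806 + 8185 = -212621$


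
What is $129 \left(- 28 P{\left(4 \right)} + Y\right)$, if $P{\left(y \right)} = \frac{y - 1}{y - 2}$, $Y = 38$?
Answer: $-516$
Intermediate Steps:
$P{\left(y \right)} = \frac{-1 + y}{-2 + y}$
$129 \left(- 28 P{\left(4 \right)} + Y\right) = 129 \left(- 28 \frac{-1 + 4}{-2 + 4} + 38\right) = 129 \left(- 28 \cdot \frac{1}{2} \cdot 3 + 38\right) = 129 \left(\left(-28\right) \frac{3}{2} + 38\right) = 129 \left(-42 + 38\right) = 129 \left(-4\right) = -516$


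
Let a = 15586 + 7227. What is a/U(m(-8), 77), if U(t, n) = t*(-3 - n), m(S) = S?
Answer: 22813/640 ≈ 35.645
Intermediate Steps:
a = 22813
a/U(m(-8), 77) = 22813/((-1*(-8)*(3 + 77))) = 22813/((-1*(-8)*80)) = 22813/640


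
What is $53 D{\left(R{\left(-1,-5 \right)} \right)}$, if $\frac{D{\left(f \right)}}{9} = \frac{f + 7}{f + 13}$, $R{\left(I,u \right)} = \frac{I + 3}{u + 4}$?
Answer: $\frac{2385}{11} \approx 216.82$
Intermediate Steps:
$R{\left(I,u \right)} = \frac{3 + I}{4 + u}$
$D{\left(f \right)} = \frac{9 \left(7 + f\right)}{13 + f}$ ($D{\left(f \right)} = 9 \frac{f + 7}{f + 13} = 9 \frac{7 + f}{13 + f} = \frac{9 \left(7 + f\right)}{13 + f}$)
$53 D{\left(R{\left(-1,-5 \right)} \right)} = 53 \frac{9 \left(7 + \frac{3 - 1}{4 - 5}\right)}{13 + \frac{3 - 1}{4 - 5}} = 53 \frac{9 \left(7 + \frac{1}{-1} \cdot 2\right)}{13 + \frac{1}{-1} \cdot 2} = 53 \frac{9 \left(7 - 2\right)}{13 - 2} = 53 \cdot 9 \cdot \frac{1}{11} \cdot 5 = 53 \cdot \frac{45}{11} = \frac{2385}{11}$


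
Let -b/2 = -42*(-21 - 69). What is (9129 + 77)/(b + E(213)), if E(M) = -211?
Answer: -9206/7771 ≈ -1.1847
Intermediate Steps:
b = -7560 (b = -(-84)*(-21 - 69) = -(-84)*(-90) = -2*3780 = -7560)
(9129 + 77)/(b + E(213)) = (9129 + 77)/(-7560 - 211) = 9206/(-7771) = 9206*(-1/7771) = -9206/7771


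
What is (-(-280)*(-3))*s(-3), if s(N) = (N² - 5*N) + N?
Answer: -17640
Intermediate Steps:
s(N) = N² - 4*N
(-(-280)*(-3))*s(-3) = (-(-280)*(-3))*(-3*(-4 - 3)) = (-35*24)*(-3*(-7)) = -840*21 = -17640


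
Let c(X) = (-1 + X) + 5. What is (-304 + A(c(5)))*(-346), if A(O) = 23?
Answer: 97226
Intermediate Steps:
c(X) = 4 + X
(-304 + A(c(5)))*(-346) = (-304 + 23)*(-346) = -281*(-346) = 97226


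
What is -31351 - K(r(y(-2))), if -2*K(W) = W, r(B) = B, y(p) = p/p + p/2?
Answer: -31351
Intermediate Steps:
y(p) = 1 + p/2 (y(p) = 1 + p*(½) = 1 + p/2)
K(W) = -W/2
-31351 - K(r(y(-2))) = -31351 - (-1)*(1 + (½)*(-2))/2 = -31351 - (-1)*(1 - 1)/2 = -31351 - (-1)*0/2 = -31351 - 1*0 = -31351 + 0 = -31351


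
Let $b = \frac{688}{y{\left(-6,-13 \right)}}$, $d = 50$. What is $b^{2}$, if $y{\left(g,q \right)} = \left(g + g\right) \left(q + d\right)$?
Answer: $\frac{29584}{12321} \approx 2.4011$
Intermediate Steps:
$y{\left(g,q \right)} = 2 g \left(50 + q\right)$ ($y{\left(g,q \right)} = \left(g + g\right) \left(q + 50\right) = 2 g \left(50 + q\right)$)
$b = - \frac{172}{111}$ ($b = \frac{688}{2 \left(-6\right) \left(50 - 13\right)} = \frac{688}{2 \left(-6\right) 37} = \frac{688}{-444} = 688 \left(- \frac{1}{444}\right) = - \frac{172}{111} \approx -1.5495$)
$b^{2} = \left(- \frac{172}{111}\right)^{2} = \frac{29584}{12321}$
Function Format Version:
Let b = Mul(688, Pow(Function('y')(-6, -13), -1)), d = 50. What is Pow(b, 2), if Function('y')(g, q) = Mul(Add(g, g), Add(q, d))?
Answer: Rational(29584, 12321) ≈ 2.4011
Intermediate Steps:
Function('y')(g, q) = Mul(2, g, Add(50, q)) (Function('y')(g, q) = Mul(Add(g, g), Add(q, 50)) = Mul(Mul(2, g), Add(50, q)) = Mul(2, g, Add(50, q)))
b = Rational(-172, 111) (b = Mul(688, Pow(Mul(2, -6, Add(50, -13)), -1)) = Mul(688, Pow(Mul(2, -6, 37), -1)) = Mul(688, Pow(-444, -1)) = Mul(688, Rational(-1, 444)) = Rational(-172, 111) ≈ -1.5495)
Pow(b, 2) = Pow(Rational(-172, 111), 2) = Rational(29584, 12321)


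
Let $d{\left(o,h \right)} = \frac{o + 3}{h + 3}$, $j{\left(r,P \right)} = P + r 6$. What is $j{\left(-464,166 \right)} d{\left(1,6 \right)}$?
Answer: $- \frac{10472}{9} \approx -1163.6$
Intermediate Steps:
$j{\left(r,P \right)} = P + 6 r$
$d{\left(o,h \right)} = \frac{3 + o}{3 + h}$
$j{\left(-464,166 \right)} d{\left(1,6 \right)} = \left(166 + 6 \left(-464\right)\right) \frac{3 + 1}{3 + 6} = \left(166 - 2784\right) \frac{1}{9} \cdot 4 = - 2618 \cdot \frac{1}{9} \cdot 4 = \left(-2618\right) \frac{4}{9} = - \frac{10472}{9}$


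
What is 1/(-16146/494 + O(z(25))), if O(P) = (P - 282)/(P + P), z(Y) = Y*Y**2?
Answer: -593750/19114733 ≈ -0.031062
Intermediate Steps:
z(Y) = Y**3
O(P) = (-282 + P)/(2*P) (O(P) = (-282 + P)/((2*P)) = (-282 + P)*(1/(2*P)) = (-282 + P)/(2*P))
1/(-16146/494 + O(z(25))) = 1/(-16146/494 + (-282 + 25**3)/(2*(25**3))) = 1/(-16146/494 + (1/2)*(-282 + 15625)/15625) = 1/(-46*27/38 + (1/2)*(1/15625)*15343) = 1/(-621/19 + 15343/31250) = 1/(-19114733/593750) = -593750/19114733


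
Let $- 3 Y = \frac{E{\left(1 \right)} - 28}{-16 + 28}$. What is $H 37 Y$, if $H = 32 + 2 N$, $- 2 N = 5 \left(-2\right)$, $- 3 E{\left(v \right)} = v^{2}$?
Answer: $\frac{22015}{18} \approx 1223.1$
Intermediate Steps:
$E{\left(v \right)} = - \frac{v^{2}}{3}$
$N = 5$ ($N = - \frac{5 \left(-2\right)}{2} = \left(- \frac{1}{2}\right) \left(-10\right) = 5$)
$Y = \frac{85}{108}$ ($Y = - \frac{\left(- \frac{1^{2}}{3} - 28\right) \frac{1}{-16 + 28}}{3} = - \frac{\left(\left(- \frac{1}{3}\right) 1 - 28\right) \frac{1}{12}}{3} = - \frac{\left(- \frac{1}{3} - 28\right) \frac{1}{12}}{3} = - \frac{\left(- \frac{85}{3}\right) \frac{1}{12}}{3} = \left(- \frac{1}{3}\right) \left(- \frac{85}{36}\right) = \frac{85}{108} \approx 0.78704$)
$H = 42$ ($H = 32 + 2 \cdot 5 = 32 + 10 = 42$)
$H 37 Y = 42 \cdot 37 \cdot \frac{85}{108} = 1554 \cdot \frac{85}{108} = \frac{22015}{18}$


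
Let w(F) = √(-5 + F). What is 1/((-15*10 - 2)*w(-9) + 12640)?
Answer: 395/5002908 + 19*I*√14/20011632 ≈ 7.8954e-5 + 3.5525e-6*I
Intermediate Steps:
1/((-15*10 - 2)*w(-9) + 12640) = 1/((-15*10 - 2)*√(-5 - 9) + 12640) = 1/((-150 - 2)*√(-14) + 12640) = 1/(-152*I*√14 + 12640) = 1/(12640 - 152*I*√14)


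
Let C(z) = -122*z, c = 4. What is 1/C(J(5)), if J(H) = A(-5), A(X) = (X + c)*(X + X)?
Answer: -1/1220 ≈ -0.00081967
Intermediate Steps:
A(X) = 2*X*(4 + X) (A(X) = (X + 4)*(X + X) = (4 + X)*(2*X) = 2*X*(4 + X))
J(H) = 10 (J(H) = 2*(-5)*(4 - 5) = 2*(-5)*(-1) = 10)
1/C(J(5)) = 1/(-122*10) = 1/(-1220) = -1/1220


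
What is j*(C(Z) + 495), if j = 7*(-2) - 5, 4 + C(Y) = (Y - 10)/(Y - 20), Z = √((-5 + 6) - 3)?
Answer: -1877048/201 + 95*I*√2/201 ≈ -9338.5 + 0.66841*I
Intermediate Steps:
Z = I*√2 (Z = √(1 - 3) = √(-2) = I*√2 ≈ 1.4142*I)
C(Y) = -4 + (-10 + Y)/(-20 + Y) (C(Y) = -4 + (Y - 10)/(Y - 20) = -4 + (-10 + Y)/(-20 + Y))
j = -19 (j = -14 - 5 = -19)
j*(C(Z) + 495) = -19*((70 - 3*I*√2)/(-20 + I*√2) + 495) = -19*(495 + (70 - 3*I*√2)/(-20 + I*√2)) = -9405 - 19*(70 - 3*I*√2)/(-20 + I*√2)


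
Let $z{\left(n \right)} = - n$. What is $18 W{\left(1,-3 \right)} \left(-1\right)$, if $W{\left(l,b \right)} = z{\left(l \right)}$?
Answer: $18$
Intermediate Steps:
$W{\left(l,b \right)} = - l$
$18 W{\left(1,-3 \right)} \left(-1\right) = 18 \left(\left(-1\right) 1\right) \left(-1\right) = 18 \left(-1\right) \left(-1\right) = \left(-18\right) \left(-1\right) = 18$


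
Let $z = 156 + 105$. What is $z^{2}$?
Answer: $68121$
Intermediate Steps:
$z = 261$
$z^{2} = 261^{2} = 68121$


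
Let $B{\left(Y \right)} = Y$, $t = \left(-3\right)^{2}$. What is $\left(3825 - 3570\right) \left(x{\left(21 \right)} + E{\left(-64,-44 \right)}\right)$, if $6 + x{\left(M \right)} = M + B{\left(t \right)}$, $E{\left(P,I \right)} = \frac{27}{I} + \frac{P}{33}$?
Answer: $\frac{240635}{44} \approx 5469.0$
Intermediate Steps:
$t = 9$
$E{\left(P,I \right)} = \frac{27}{I} + \frac{P}{33}$ ($E{\left(P,I \right)} = \frac{27}{I} + P \frac{1}{33} = \frac{27}{I} + \frac{P}{33}$)
$x{\left(M \right)} = 3 + M$ ($x{\left(M \right)} = -6 + \left(M + 9\right) = -6 + \left(9 + M\right) = 3 + M$)
$\left(3825 - 3570\right) \left(x{\left(21 \right)} + E{\left(-64,-44 \right)}\right) = \left(3825 - 3570\right) \left(\left(3 + 21\right) + \left(\frac{27}{-44} + \frac{1}{33} \left(-64\right)\right)\right) = 255 \left(24 + \left(27 \left(- \frac{1}{44}\right) - \frac{64}{33}\right)\right) = 255 \left(24 - \frac{337}{132}\right) = 255 \cdot \frac{2831}{132} = \frac{240635}{44}$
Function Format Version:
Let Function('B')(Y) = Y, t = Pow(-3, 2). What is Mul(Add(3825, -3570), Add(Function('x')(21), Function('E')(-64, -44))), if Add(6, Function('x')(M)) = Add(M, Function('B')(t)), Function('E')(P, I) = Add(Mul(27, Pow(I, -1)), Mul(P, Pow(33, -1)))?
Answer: Rational(240635, 44) ≈ 5469.0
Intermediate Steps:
t = 9
Function('E')(P, I) = Add(Mul(27, Pow(I, -1)), Mul(Rational(1, 33), P)) (Function('E')(P, I) = Add(Mul(27, Pow(I, -1)), Mul(P, Rational(1, 33))) = Add(Mul(27, Pow(I, -1)), Mul(Rational(1, 33), P)))
Function('x')(M) = Add(3, M) (Function('x')(M) = Add(-6, Add(M, 9)) = Add(-6, Add(9, M)) = Add(3, M))
Mul(Add(3825, -3570), Add(Function('x')(21), Function('E')(-64, -44))) = Mul(Add(3825, -3570), Add(Add(3, 21), Add(Mul(27, Pow(-44, -1)), Mul(Rational(1, 33), -64)))) = Mul(255, Add(24, Add(Mul(27, Rational(-1, 44)), Rational(-64, 33)))) = Mul(255, Add(24, Add(Rational(-27, 44), Rational(-64, 33)))) = Mul(255, Add(24, Rational(-337, 132))) = Mul(255, Rational(2831, 132)) = Rational(240635, 44)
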